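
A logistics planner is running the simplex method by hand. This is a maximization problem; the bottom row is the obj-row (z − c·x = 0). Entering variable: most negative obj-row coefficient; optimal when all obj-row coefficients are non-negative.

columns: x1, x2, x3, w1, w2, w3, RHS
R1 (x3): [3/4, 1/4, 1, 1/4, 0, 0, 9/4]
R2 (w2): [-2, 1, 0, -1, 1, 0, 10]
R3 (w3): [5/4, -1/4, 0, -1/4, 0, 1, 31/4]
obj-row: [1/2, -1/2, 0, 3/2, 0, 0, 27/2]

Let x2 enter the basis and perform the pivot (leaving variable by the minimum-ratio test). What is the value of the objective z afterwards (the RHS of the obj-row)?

18

Ratio test on column x2 — row 1: (9/4)/(1/4) = 9; row 2: 10/1 = 10; row 3: entry -1/4 ≤ 0. Minimum is 9 at row 1 (x3 leaves); pivot element 1/4.
Pivot on row 1; the obj-row RHS becomes 27/2 − (-1/2)·9 = 18.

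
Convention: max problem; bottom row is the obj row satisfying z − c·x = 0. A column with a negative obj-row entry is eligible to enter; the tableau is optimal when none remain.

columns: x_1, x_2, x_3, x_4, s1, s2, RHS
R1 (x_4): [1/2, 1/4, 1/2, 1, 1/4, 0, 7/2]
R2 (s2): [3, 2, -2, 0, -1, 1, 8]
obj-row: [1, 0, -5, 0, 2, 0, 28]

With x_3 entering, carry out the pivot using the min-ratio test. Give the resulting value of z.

63

Ratio test on column x_3 — row 1: (7/2)/(1/2) = 7; row 2: entry -2 ≤ 0. Minimum is 7 at row 1 (x_4 leaves); pivot element 1/2.
Pivot on row 1; the obj-row RHS becomes 28 − (-5)·7 = 63.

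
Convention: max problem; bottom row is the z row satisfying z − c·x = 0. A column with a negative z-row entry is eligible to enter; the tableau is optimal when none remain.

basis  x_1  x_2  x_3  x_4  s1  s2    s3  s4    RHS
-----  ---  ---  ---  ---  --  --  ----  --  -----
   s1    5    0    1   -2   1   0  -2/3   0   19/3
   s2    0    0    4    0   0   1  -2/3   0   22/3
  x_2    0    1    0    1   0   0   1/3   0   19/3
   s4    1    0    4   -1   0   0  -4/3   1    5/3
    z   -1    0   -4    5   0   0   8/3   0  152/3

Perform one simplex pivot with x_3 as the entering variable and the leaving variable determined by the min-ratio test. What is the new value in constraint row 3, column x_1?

0

Ratio test on column x_3 — row 1: (19/3)/1 = 19/3; row 2: (22/3)/4 = 11/6; row 3: entry 0 ≤ 0; row 4: (5/3)/4 = 5/12. Minimum is 5/12 at row 4 (s4 leaves); pivot element 4.
Divide row 4 by 4; eliminate column x_3 from the other rows.
Row 3 update in column x_1: 0 − 0·(1/4) = 0.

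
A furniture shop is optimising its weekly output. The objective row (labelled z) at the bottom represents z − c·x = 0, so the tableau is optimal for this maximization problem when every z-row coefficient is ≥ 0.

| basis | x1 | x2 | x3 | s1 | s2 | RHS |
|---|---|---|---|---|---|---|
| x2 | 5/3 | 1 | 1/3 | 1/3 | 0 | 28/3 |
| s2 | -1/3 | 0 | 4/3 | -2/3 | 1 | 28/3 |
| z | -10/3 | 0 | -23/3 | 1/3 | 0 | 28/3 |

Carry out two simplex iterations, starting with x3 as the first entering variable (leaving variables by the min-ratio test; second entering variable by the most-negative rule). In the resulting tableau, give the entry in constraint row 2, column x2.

Ratio test on column x3 — row 1: (28/3)/(1/3) = 28; row 2: (28/3)/(4/3) = 7. Minimum is 7 at row 2 (s2 leaves); pivot element 4/3.
Divide row 2 by 4/3; eliminate column x3 from the other rows.
Second iteration: most negative z-row entry is -21/4 in column x1, so x1 enters.
Ratio test on column x1 — row 1: 7/(7/4) = 4; row 2: entry -1/4 ≤ 0. Minimum is 4 at row 1 (x2 leaves); pivot element 7/4.
Divide row 1 by 7/4; eliminate column x1 from the other rows.
After both pivots, the entry at constraint row 2, column x2 is 1/7.

1/7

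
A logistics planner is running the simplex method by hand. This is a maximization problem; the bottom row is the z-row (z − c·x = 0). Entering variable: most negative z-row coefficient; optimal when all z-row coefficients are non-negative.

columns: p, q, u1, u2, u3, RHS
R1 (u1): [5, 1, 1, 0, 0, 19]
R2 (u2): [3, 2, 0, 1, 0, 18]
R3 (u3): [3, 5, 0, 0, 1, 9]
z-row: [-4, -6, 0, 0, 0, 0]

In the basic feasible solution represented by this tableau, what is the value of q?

0

q is not in the basis, so in the current basic feasible solution q = 0.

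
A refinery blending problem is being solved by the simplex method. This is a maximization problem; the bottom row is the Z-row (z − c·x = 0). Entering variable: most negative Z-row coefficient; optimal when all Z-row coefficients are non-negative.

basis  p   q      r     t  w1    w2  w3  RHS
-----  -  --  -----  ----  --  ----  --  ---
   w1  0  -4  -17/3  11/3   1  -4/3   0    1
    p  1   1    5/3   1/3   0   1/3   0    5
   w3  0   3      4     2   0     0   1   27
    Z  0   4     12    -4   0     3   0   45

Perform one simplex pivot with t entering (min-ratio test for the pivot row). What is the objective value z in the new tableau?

507/11

Ratio test on column t — row 1: 1/(11/3) = 3/11; row 2: 5/(1/3) = 15; row 3: 27/2 = 27/2. Minimum is 3/11 at row 1 (w1 leaves); pivot element 11/3.
Pivot on row 1; the Z-row RHS becomes 45 − (-4)·(3/11) = 507/11.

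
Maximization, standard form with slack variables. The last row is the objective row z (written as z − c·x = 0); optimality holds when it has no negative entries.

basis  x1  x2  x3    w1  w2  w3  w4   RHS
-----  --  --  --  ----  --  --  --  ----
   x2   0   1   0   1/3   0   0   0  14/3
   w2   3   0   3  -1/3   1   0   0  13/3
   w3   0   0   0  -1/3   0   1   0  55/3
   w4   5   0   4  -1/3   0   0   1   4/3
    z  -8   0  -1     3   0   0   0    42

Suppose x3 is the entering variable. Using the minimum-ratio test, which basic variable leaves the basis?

w4

Column x3 entries and ratios — x2: 0 ≤ 0, skip; w2: (13/3)/3 = 13/9; w3: 0 ≤ 0, skip; w4: (4/3)/4 = 1/3.
Smallest ratio is 1/3 in the row of w4, so w4 leaves.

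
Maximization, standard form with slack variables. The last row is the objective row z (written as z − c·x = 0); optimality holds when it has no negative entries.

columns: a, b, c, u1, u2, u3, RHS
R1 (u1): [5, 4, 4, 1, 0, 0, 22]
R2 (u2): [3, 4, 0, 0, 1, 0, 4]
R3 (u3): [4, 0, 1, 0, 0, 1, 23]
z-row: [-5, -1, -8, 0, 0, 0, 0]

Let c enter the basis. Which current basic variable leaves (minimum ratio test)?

Column c entries and ratios — u1: 22/4 = 11/2; u2: 0 ≤ 0, skip; u3: 23/1 = 23.
Smallest ratio is 11/2 in the row of u1, so u1 leaves.

u1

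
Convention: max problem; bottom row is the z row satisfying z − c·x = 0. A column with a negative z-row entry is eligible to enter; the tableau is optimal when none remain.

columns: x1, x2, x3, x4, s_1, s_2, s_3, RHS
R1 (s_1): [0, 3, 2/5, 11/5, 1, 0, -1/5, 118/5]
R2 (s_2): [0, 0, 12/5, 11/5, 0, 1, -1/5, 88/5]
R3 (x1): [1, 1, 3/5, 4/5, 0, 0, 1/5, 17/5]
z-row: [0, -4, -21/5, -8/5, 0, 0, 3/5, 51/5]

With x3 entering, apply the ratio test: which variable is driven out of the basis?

x1

Column x3 entries and ratios — s_1: (118/5)/(2/5) = 59; s_2: (88/5)/(12/5) = 22/3; x1: (17/5)/(3/5) = 17/3.
Smallest ratio is 17/3 in the row of x1, so x1 leaves.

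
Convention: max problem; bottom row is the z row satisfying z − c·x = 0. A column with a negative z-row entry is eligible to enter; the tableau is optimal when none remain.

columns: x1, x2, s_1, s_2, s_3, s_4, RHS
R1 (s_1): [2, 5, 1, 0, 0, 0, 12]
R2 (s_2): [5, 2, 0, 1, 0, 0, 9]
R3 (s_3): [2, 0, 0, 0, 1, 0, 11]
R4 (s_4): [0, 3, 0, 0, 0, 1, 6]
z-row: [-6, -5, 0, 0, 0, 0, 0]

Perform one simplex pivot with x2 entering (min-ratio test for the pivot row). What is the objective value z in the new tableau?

10

Ratio test on column x2 — row 1: 12/5 = 12/5; row 2: 9/2 = 9/2; row 3: entry 0 ≤ 0; row 4: 6/3 = 2. Minimum is 2 at row 4 (s_4 leaves); pivot element 3.
Pivot on row 4; the z-row RHS becomes 0 − (-5)·2 = 10.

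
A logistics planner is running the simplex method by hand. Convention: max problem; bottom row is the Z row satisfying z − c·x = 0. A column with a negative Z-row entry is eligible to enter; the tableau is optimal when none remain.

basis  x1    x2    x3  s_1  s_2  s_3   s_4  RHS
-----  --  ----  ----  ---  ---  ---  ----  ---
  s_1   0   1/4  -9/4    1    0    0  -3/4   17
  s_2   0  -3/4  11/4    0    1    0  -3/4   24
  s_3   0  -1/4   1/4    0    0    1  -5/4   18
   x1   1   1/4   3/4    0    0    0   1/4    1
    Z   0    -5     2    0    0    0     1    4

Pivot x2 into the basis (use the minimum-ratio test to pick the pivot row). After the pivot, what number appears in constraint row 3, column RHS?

Ratio test on column x2 — row 1: 17/(1/4) = 68; row 2: entry -3/4 ≤ 0; row 3: entry -1/4 ≤ 0; row 4: 1/(1/4) = 4. Minimum is 4 at row 4 (x1 leaves); pivot element 1/4.
Divide row 4 by 1/4; eliminate column x2 from the other rows.
Row 3 update in column RHS: 18 − (-1/4)·4 = 19.

19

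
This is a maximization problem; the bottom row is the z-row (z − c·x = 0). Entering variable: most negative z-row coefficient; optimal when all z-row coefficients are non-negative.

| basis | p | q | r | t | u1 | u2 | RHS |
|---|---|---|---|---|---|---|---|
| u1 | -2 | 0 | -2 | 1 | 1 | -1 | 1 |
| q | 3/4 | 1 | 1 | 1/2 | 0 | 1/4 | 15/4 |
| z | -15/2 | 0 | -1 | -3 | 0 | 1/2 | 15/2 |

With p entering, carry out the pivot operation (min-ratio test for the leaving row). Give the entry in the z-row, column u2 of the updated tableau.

3

Ratio test on column p — row 1: entry -2 ≤ 0; row 2: (15/4)/(3/4) = 5. Minimum is 5 at row 2 (q leaves); pivot element 3/4.
Divide row 2 by 3/4; eliminate column p from the other rows.
z-row update in column u2: 1/2 − (-15/2)·(1/3) = 3.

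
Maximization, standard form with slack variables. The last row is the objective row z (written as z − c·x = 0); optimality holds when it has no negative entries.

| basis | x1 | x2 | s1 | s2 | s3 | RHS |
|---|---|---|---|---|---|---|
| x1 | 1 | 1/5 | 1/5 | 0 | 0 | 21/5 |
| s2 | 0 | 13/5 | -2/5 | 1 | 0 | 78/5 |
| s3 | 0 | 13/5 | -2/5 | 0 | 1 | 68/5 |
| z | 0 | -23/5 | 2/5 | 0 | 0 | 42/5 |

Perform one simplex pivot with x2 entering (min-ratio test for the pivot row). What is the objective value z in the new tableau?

Ratio test on column x2 — row 1: (21/5)/(1/5) = 21; row 2: (78/5)/(13/5) = 6; row 3: (68/5)/(13/5) = 68/13. Minimum is 68/13 at row 3 (s3 leaves); pivot element 13/5.
Pivot on row 3; the z-row RHS becomes 42/5 − (-23/5)·(68/13) = 422/13.

422/13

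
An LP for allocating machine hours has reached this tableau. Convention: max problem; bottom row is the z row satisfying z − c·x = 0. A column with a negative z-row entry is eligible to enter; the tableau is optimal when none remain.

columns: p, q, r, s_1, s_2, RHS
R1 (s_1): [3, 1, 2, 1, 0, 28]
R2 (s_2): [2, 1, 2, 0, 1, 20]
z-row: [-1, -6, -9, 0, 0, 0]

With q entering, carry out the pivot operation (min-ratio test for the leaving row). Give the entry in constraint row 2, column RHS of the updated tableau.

20

Ratio test on column q — row 1: 28/1 = 28; row 2: 20/1 = 20. Minimum is 20 at row 2 (s_2 leaves); pivot element 1.
Divide row 2 by 1; eliminate column q from the other rows.
In the new row 2, the RHS entry is the old entry divided by the pivot: 20/1 = 20.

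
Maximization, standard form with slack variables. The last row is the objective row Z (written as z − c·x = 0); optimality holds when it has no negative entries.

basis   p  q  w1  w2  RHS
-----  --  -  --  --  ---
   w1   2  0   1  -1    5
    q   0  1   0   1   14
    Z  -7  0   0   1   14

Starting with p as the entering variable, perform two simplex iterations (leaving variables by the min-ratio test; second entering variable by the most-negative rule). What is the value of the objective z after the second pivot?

Ratio test on column p — row 1: 5/2 = 5/2; row 2: entry 0 ≤ 0. Minimum is 5/2 at row 1 (w1 leaves); pivot element 2.
Pivot on row 1; the Z-row RHS becomes 14 − (-7)·(5/2) = 63/2.
Next entering variable (most negative Z-row entry -5/2): w2.
Ratio test on column w2 — row 1: entry -1/2 ≤ 0; row 2: 14/1 = 14. Minimum is 14 at row 2 (q leaves); pivot element 1.
After the second pivot the Z-row RHS is 63/2 − (-5/2)·14 = 133/2.

133/2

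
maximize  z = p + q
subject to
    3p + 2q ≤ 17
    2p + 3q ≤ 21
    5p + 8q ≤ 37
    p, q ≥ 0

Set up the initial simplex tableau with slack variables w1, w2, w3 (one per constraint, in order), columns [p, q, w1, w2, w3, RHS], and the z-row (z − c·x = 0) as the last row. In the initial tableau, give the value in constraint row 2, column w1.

0

Slack w1 belongs to constraint 1; its column is the unit vector e_1, so the entry in row 2 is 0.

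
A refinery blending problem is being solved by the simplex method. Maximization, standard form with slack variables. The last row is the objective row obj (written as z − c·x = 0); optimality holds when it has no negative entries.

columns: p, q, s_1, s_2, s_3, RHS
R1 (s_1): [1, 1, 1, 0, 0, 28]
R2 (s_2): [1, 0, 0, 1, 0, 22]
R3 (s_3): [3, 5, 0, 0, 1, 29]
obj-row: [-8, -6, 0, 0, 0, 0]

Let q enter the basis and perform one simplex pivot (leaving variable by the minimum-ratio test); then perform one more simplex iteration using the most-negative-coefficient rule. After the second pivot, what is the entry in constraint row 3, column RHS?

29/3

Ratio test on column q — row 1: 28/1 = 28; row 2: entry 0 ≤ 0; row 3: 29/5 = 29/5. Minimum is 29/5 at row 3 (s_3 leaves); pivot element 5.
Divide row 3 by 5; eliminate column q from the other rows.
Second iteration: most negative obj-row entry is -22/5 in column p, so p enters.
Ratio test on column p — row 1: (111/5)/(2/5) = 111/2; row 2: 22/1 = 22; row 3: (29/5)/(3/5) = 29/3. Minimum is 29/3 at row 3 (q leaves); pivot element 3/5.
Divide row 3 by 3/5; eliminate column p from the other rows.
After both pivots, the entry at constraint row 3, column RHS is 29/3.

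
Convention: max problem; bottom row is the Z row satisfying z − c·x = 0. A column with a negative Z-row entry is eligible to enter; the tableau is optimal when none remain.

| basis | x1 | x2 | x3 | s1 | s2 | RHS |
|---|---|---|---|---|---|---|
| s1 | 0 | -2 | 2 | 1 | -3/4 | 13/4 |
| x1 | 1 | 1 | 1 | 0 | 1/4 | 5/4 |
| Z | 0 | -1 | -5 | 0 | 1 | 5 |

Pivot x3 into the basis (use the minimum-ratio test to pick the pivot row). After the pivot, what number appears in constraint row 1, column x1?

Ratio test on column x3 — row 1: (13/4)/2 = 13/8; row 2: (5/4)/1 = 5/4. Minimum is 5/4 at row 2 (x1 leaves); pivot element 1.
Divide row 2 by 1; eliminate column x3 from the other rows.
Row 1 update in column x1: 0 − 2·1 = -2.

-2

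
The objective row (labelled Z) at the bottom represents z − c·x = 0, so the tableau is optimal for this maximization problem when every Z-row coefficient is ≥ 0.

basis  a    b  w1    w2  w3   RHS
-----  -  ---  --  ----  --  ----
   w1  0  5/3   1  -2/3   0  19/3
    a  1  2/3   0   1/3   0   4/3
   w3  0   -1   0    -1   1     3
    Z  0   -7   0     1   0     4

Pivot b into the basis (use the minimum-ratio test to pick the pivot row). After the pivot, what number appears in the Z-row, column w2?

Ratio test on column b — row 1: (19/3)/(5/3) = 19/5; row 2: (4/3)/(2/3) = 2; row 3: entry -1 ≤ 0. Minimum is 2 at row 2 (a leaves); pivot element 2/3.
Divide row 2 by 2/3; eliminate column b from the other rows.
Z-row update in column w2: 1 − (-7)·(1/2) = 9/2.

9/2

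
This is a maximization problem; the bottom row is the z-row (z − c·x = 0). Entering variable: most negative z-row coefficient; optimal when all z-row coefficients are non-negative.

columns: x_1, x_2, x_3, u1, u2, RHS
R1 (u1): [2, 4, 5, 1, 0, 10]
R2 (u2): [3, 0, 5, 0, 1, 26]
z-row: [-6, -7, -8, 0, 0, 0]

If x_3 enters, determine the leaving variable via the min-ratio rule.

u1

Column x_3 entries and ratios — u1: 10/5 = 2; u2: 26/5 = 26/5.
Smallest ratio is 2 in the row of u1, so u1 leaves.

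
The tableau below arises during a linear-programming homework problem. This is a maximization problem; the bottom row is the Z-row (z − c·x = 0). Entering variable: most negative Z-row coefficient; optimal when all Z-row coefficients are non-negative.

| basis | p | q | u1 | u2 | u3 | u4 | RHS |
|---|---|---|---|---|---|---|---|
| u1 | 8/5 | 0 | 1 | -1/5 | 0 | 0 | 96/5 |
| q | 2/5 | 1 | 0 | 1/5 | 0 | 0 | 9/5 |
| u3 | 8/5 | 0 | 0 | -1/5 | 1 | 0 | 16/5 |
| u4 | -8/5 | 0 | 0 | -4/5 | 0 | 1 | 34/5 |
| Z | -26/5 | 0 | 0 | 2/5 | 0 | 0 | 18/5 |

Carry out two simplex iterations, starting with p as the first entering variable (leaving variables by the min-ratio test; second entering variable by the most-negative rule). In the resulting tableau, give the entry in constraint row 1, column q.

Ratio test on column p — row 1: (96/5)/(8/5) = 12; row 2: (9/5)/(2/5) = 9/2; row 3: (16/5)/(8/5) = 2; row 4: entry -8/5 ≤ 0. Minimum is 2 at row 3 (u3 leaves); pivot element 8/5.
Divide row 3 by 8/5; eliminate column p from the other rows.
Second iteration: most negative Z-row entry is -1/4 in column u2, so u2 enters.
Ratio test on column u2 — row 1: entry 0 ≤ 0; row 2: 1/(1/4) = 4; row 3: entry -1/8 ≤ 0; row 4: entry -1 ≤ 0. Minimum is 4 at row 2 (q leaves); pivot element 1/4.
Divide row 2 by 1/4; eliminate column u2 from the other rows.
After both pivots, the entry at constraint row 1, column q is 0.

0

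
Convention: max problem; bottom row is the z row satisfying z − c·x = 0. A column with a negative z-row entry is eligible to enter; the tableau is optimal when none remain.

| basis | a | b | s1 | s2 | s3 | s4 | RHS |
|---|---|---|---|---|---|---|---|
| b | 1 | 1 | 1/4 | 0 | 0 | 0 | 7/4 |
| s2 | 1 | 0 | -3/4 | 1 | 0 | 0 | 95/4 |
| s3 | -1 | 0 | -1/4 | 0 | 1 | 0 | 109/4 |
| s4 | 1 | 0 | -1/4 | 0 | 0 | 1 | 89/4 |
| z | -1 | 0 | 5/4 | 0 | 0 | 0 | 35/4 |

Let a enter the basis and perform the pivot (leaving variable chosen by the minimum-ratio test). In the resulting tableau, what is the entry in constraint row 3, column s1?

0

Ratio test on column a — row 1: (7/4)/1 = 7/4; row 2: (95/4)/1 = 95/4; row 3: entry -1 ≤ 0; row 4: (89/4)/1 = 89/4. Minimum is 7/4 at row 1 (b leaves); pivot element 1.
Divide row 1 by 1; eliminate column a from the other rows.
Row 3 update in column s1: -1/4 − (-1)·(1/4) = 0.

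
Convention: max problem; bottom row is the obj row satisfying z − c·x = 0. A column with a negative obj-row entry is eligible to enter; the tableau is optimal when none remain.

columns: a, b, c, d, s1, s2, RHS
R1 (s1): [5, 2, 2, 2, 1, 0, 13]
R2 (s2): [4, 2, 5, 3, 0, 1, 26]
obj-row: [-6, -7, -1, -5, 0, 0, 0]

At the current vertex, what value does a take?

0

a is not in the basis, so in the current basic feasible solution a = 0.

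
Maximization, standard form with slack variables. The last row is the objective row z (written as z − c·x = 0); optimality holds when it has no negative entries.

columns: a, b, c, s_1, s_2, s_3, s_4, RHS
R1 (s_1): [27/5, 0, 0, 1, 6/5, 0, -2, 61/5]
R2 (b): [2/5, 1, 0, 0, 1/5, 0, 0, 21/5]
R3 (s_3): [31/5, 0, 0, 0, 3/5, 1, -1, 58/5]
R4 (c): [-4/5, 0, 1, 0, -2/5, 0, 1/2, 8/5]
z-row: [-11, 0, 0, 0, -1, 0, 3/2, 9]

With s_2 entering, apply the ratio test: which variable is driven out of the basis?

Column s_2 entries and ratios — s_1: (61/5)/(6/5) = 61/6; b: (21/5)/(1/5) = 21; s_3: (58/5)/(3/5) = 58/3; c: -2/5 ≤ 0, skip.
Smallest ratio is 61/6 in the row of s_1, so s_1 leaves.

s_1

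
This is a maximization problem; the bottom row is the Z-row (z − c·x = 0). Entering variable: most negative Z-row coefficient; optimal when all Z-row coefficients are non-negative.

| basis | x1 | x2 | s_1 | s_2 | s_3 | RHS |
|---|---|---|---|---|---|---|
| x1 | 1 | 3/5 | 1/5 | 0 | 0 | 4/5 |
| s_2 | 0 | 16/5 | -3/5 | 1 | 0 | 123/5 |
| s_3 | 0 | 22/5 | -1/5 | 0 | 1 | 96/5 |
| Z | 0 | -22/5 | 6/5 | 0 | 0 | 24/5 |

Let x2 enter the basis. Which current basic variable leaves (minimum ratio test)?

Column x2 entries and ratios — x1: (4/5)/(3/5) = 4/3; s_2: (123/5)/(16/5) = 123/16; s_3: (96/5)/(22/5) = 48/11.
Smallest ratio is 4/3 in the row of x1, so x1 leaves.

x1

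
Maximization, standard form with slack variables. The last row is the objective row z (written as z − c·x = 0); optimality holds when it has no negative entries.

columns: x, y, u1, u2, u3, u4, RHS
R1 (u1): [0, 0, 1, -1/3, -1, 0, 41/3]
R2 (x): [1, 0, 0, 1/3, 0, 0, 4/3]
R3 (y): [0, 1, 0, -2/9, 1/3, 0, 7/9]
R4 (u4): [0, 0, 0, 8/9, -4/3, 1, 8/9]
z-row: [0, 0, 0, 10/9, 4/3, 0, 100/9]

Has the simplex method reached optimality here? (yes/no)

Every z-row coefficient is ≥ 0, so the tableau is optimal.

yes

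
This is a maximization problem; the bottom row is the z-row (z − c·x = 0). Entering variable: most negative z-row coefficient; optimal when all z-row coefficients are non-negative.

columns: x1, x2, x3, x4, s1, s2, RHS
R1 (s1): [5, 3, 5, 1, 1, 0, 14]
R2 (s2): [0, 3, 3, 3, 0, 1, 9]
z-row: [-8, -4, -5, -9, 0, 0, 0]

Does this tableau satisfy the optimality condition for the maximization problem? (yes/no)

The z-row has a negative entry -9 in column x4, so it is not optimal.

no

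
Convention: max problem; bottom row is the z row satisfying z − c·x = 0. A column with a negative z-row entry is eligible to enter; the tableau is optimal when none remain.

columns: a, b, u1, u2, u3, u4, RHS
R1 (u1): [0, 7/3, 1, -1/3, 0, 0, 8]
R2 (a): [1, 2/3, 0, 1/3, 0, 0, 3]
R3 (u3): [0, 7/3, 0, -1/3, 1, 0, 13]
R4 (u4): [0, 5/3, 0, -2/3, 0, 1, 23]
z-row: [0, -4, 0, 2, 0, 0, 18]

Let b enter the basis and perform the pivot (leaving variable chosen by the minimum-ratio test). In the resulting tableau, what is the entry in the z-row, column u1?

Ratio test on column b — row 1: 8/(7/3) = 24/7; row 2: 3/(2/3) = 9/2; row 3: 13/(7/3) = 39/7; row 4: 23/(5/3) = 69/5. Minimum is 24/7 at row 1 (u1 leaves); pivot element 7/3.
Divide row 1 by 7/3; eliminate column b from the other rows.
z-row update in column u1: 0 − (-4)·(3/7) = 12/7.

12/7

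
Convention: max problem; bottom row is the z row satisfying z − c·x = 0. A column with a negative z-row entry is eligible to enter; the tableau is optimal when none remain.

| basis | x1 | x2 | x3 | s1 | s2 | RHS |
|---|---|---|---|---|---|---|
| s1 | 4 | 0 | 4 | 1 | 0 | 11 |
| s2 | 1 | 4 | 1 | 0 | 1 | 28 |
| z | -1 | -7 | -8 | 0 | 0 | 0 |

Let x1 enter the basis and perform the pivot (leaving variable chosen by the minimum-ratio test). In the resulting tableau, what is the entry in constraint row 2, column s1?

-1/4

Ratio test on column x1 — row 1: 11/4 = 11/4; row 2: 28/1 = 28. Minimum is 11/4 at row 1 (s1 leaves); pivot element 4.
Divide row 1 by 4; eliminate column x1 from the other rows.
Row 2 update in column s1: 0 − 1·(1/4) = -1/4.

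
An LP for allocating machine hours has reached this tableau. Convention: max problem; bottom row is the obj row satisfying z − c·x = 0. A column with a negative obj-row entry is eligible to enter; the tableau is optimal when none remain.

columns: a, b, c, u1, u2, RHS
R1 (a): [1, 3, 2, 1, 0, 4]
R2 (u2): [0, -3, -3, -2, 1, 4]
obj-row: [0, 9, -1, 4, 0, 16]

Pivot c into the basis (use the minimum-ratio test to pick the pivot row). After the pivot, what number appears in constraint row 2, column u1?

Ratio test on column c — row 1: 4/2 = 2; row 2: entry -3 ≤ 0. Minimum is 2 at row 1 (a leaves); pivot element 2.
Divide row 1 by 2; eliminate column c from the other rows.
Row 2 update in column u1: -2 − (-3)·(1/2) = -1/2.

-1/2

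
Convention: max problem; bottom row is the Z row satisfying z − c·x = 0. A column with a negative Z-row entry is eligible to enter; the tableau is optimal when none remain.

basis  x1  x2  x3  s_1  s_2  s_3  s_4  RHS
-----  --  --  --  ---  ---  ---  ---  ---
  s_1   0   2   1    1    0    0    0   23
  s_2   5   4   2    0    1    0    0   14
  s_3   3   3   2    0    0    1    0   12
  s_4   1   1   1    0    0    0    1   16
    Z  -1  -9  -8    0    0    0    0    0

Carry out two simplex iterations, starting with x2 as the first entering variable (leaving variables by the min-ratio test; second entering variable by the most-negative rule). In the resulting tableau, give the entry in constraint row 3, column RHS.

Ratio test on column x2 — row 1: 23/2 = 23/2; row 2: 14/4 = 7/2; row 3: 12/3 = 4; row 4: 16/1 = 16. Minimum is 7/2 at row 2 (s_2 leaves); pivot element 4.
Divide row 2 by 4; eliminate column x2 from the other rows.
Second iteration: most negative Z-row entry is -7/2 in column x3, so x3 enters.
Ratio test on column x3 — row 1: entry 0 ≤ 0; row 2: (7/2)/(1/2) = 7; row 3: (3/2)/(1/2) = 3; row 4: (25/2)/(1/2) = 25. Minimum is 3 at row 3 (s_3 leaves); pivot element 1/2.
Divide row 3 by 1/2; eliminate column x3 from the other rows.
After both pivots, the entry at constraint row 3, column RHS is 3.

3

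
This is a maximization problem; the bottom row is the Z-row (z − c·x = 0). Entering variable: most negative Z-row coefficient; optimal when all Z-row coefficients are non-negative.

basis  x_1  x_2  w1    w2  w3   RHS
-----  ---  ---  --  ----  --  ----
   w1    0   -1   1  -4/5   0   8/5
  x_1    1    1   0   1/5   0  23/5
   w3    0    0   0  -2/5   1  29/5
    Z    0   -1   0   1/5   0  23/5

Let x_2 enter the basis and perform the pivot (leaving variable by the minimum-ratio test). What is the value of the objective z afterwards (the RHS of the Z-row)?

Ratio test on column x_2 — row 1: entry -1 ≤ 0; row 2: (23/5)/1 = 23/5; row 3: entry 0 ≤ 0. Minimum is 23/5 at row 2 (x_1 leaves); pivot element 1.
Pivot on row 2; the Z-row RHS becomes 23/5 − (-1)·(23/5) = 46/5.

46/5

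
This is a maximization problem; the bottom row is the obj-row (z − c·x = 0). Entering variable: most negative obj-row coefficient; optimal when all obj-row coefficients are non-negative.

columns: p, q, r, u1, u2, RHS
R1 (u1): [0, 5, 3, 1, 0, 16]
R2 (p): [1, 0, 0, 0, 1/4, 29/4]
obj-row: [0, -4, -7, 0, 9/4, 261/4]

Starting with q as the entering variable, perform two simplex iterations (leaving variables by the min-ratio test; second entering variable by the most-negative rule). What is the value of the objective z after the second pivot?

1231/12

Ratio test on column q — row 1: 16/5 = 16/5; row 2: entry 0 ≤ 0. Minimum is 16/5 at row 1 (u1 leaves); pivot element 5.
Pivot on row 1; the obj-row RHS becomes 261/4 − (-4)·(16/5) = 1561/20.
Next entering variable (most negative obj-row entry -23/5): r.
Ratio test on column r — row 1: (16/5)/(3/5) = 16/3; row 2: entry 0 ≤ 0. Minimum is 16/3 at row 1 (q leaves); pivot element 3/5.
After the second pivot the obj-row RHS is 1561/20 − (-23/5)·(16/3) = 1231/12.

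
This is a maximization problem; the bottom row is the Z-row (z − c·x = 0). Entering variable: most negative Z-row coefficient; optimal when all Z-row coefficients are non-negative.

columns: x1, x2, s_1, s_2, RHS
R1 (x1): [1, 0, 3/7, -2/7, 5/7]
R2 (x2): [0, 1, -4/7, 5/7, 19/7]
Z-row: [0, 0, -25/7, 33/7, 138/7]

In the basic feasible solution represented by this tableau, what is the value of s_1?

0

s_1 is not in the basis, so in the current basic feasible solution s_1 = 0.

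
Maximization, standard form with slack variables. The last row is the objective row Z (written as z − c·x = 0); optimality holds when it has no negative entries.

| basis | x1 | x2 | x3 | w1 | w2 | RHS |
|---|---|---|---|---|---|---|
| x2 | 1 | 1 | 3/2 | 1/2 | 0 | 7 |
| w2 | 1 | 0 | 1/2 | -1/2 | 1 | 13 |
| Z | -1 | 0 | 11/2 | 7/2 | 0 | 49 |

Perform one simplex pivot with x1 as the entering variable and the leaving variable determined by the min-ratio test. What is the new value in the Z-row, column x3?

Ratio test on column x1 — row 1: 7/1 = 7; row 2: 13/1 = 13. Minimum is 7 at row 1 (x2 leaves); pivot element 1.
Divide row 1 by 1; eliminate column x1 from the other rows.
Z-row update in column x3: 11/2 − (-1)·(3/2) = 7.

7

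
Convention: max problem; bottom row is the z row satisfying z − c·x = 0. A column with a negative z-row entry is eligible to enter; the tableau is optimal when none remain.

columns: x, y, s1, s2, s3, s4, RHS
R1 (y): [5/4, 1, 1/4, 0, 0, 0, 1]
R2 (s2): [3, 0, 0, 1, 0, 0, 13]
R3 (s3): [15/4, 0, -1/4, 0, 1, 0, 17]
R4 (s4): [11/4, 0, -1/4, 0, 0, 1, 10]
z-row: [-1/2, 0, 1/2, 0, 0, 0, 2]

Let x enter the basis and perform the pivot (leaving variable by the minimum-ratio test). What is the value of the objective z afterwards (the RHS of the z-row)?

12/5

Ratio test on column x — row 1: 1/(5/4) = 4/5; row 2: 13/3 = 13/3; row 3: 17/(15/4) = 68/15; row 4: 10/(11/4) = 40/11. Minimum is 4/5 at row 1 (y leaves); pivot element 5/4.
Pivot on row 1; the z-row RHS becomes 2 − (-1/2)·(4/5) = 12/5.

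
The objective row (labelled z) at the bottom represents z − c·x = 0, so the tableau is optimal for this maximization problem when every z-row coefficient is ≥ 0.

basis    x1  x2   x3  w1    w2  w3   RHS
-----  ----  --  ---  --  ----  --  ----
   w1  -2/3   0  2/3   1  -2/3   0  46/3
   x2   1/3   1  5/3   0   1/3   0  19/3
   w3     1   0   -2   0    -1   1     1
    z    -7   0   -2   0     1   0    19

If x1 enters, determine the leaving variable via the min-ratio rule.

w3

Column x1 entries and ratios — w1: -2/3 ≤ 0, skip; x2: (19/3)/(1/3) = 19; w3: 1/1 = 1.
Smallest ratio is 1 in the row of w3, so w3 leaves.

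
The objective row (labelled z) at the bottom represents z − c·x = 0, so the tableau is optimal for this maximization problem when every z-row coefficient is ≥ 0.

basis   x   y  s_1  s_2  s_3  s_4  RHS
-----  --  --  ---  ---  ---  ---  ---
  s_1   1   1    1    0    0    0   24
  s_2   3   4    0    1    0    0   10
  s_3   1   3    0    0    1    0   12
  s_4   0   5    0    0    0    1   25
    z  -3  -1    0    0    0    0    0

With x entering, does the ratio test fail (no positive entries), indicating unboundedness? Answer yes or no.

Column x has positive entries in row(s) 1, 2, 3, so the ratio test bounds it — not unbounded.

no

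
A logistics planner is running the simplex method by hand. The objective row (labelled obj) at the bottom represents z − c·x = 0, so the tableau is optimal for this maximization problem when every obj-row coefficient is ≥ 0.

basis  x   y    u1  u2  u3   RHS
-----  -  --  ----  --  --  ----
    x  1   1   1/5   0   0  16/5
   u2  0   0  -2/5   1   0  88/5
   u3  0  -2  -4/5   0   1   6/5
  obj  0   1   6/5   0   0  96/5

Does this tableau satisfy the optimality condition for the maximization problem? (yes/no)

yes

Every obj-row coefficient is ≥ 0, so the tableau is optimal.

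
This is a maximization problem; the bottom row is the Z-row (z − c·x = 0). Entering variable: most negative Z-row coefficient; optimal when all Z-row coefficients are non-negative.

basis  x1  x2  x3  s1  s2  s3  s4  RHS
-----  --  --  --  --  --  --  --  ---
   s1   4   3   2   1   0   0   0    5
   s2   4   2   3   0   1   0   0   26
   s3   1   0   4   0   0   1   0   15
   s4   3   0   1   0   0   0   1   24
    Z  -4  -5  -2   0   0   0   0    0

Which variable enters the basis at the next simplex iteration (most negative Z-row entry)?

x2

Negative Z-row entries: x1: -4, x2: -5, x3: -2.
The most negative is -5 in column x2, so x2 enters.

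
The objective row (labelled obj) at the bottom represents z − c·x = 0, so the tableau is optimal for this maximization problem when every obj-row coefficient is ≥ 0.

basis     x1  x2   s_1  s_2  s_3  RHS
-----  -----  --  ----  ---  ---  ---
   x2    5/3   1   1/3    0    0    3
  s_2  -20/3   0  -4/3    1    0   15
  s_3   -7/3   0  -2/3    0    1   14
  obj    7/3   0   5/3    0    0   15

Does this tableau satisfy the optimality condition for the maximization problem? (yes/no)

yes

Every obj-row coefficient is ≥ 0, so the tableau is optimal.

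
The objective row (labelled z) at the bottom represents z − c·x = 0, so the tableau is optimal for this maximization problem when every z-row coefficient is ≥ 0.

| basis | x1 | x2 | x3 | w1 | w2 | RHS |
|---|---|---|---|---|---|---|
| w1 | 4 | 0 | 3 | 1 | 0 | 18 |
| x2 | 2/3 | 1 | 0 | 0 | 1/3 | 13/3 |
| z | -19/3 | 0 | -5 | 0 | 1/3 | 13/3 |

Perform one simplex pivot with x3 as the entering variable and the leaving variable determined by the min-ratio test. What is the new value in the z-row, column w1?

5/3

Ratio test on column x3 — row 1: 18/3 = 6; row 2: entry 0 ≤ 0. Minimum is 6 at row 1 (w1 leaves); pivot element 3.
Divide row 1 by 3; eliminate column x3 from the other rows.
z-row update in column w1: 0 − (-5)·(1/3) = 5/3.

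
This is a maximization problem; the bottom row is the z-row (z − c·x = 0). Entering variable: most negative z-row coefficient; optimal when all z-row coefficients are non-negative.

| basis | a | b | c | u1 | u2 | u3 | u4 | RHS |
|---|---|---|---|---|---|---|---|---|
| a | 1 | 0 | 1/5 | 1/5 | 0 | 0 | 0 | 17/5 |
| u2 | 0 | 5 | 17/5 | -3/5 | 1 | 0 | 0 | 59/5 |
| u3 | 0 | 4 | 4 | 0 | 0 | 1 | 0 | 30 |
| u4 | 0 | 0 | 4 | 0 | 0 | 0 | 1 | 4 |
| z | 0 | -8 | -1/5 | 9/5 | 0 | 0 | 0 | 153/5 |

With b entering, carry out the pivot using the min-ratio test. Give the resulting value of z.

1237/25

Ratio test on column b — row 1: entry 0 ≤ 0; row 2: (59/5)/5 = 59/25; row 3: 30/4 = 15/2; row 4: entry 0 ≤ 0. Minimum is 59/25 at row 2 (u2 leaves); pivot element 5.
Pivot on row 2; the z-row RHS becomes 153/5 − (-8)·(59/25) = 1237/25.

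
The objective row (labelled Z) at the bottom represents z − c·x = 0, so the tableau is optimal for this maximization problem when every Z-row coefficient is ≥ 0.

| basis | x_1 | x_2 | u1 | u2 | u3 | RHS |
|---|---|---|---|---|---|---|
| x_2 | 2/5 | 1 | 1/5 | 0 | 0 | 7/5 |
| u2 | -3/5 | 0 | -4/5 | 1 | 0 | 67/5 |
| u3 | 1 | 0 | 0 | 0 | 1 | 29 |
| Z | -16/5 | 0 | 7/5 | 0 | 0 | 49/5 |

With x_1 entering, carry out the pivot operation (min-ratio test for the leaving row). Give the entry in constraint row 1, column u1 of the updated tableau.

Ratio test on column x_1 — row 1: (7/5)/(2/5) = 7/2; row 2: entry -3/5 ≤ 0; row 3: 29/1 = 29. Minimum is 7/2 at row 1 (x_2 leaves); pivot element 2/5.
Divide row 1 by 2/5; eliminate column x_1 from the other rows.
In the new row 1, the u1 entry is the old entry divided by the pivot: (1/5)/(2/5) = 1/2.

1/2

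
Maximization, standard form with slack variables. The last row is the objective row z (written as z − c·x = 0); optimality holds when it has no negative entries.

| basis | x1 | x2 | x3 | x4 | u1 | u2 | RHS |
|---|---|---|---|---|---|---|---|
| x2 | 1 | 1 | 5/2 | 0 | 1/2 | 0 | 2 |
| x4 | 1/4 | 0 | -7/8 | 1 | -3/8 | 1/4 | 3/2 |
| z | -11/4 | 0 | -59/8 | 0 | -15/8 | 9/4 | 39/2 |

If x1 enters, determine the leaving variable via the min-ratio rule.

Column x1 entries and ratios — x2: 2/1 = 2; x4: (3/2)/(1/4) = 6.
Smallest ratio is 2 in the row of x2, so x2 leaves.

x2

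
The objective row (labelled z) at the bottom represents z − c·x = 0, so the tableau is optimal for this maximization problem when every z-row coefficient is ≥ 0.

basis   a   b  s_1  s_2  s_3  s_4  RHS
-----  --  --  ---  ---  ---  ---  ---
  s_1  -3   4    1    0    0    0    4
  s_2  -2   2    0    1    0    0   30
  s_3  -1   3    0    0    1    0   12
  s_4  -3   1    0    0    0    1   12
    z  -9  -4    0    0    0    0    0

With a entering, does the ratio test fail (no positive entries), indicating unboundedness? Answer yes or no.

yes

Every constraint-row entry in column a is ≤ 0, so increasing a is unbounded.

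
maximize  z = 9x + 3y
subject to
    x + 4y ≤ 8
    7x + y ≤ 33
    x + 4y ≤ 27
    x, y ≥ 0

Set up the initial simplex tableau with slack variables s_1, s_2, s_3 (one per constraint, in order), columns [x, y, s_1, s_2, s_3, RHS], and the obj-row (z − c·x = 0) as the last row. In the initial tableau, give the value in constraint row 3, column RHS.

The RHS of constraint 3 is b_3 = 27.

27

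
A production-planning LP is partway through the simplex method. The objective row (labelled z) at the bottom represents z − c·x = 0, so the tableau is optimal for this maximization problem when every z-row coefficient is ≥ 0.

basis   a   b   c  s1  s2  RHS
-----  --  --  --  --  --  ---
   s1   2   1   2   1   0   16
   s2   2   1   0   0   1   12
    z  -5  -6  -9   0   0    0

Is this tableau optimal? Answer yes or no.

The z-row has a negative entry -9 in column c, so it is not optimal.

no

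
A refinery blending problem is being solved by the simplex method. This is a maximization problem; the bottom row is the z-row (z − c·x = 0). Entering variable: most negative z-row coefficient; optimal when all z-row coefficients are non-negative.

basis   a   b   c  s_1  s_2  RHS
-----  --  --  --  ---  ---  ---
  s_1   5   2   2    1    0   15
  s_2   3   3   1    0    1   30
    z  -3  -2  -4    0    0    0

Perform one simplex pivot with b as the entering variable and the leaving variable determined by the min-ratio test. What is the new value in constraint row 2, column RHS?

Ratio test on column b — row 1: 15/2 = 15/2; row 2: 30/3 = 10. Minimum is 15/2 at row 1 (s_1 leaves); pivot element 2.
Divide row 1 by 2; eliminate column b from the other rows.
Row 2 update in column RHS: 30 − 3·(15/2) = 15/2.

15/2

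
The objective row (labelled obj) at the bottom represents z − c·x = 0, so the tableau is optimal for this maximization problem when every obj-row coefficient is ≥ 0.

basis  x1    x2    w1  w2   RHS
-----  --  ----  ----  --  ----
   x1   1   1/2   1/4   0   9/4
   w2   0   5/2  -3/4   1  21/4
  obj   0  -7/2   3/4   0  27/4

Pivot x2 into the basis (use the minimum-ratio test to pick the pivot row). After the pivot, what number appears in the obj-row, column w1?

Ratio test on column x2 — row 1: (9/4)/(1/2) = 9/2; row 2: (21/4)/(5/2) = 21/10. Minimum is 21/10 at row 2 (w2 leaves); pivot element 5/2.
Divide row 2 by 5/2; eliminate column x2 from the other rows.
obj-row update in column w1: 3/4 − (-7/2)·(-3/10) = -3/10.

-3/10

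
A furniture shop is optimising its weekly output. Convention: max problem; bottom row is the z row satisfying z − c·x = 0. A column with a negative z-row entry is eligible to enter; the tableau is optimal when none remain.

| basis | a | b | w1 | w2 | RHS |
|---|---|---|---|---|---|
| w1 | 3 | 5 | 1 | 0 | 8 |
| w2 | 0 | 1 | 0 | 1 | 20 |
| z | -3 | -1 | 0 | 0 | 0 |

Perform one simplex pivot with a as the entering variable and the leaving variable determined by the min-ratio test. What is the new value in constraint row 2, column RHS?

20

Ratio test on column a — row 1: 8/3 = 8/3; row 2: entry 0 ≤ 0. Minimum is 8/3 at row 1 (w1 leaves); pivot element 3.
Divide row 1 by 3; eliminate column a from the other rows.
Row 2 update in column RHS: 20 − 0·(8/3) = 20.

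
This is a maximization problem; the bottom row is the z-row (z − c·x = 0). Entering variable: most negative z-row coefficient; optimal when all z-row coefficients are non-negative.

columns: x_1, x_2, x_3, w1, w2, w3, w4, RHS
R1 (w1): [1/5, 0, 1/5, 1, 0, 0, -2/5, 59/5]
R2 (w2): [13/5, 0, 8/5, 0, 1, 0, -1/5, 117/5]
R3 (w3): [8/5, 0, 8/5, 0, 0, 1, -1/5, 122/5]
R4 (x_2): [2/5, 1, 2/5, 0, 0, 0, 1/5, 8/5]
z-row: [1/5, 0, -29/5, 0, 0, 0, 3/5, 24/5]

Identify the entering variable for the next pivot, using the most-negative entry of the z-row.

x_3

Negative z-row entries: x_3: -29/5.
The most negative is -29/5 in column x_3, so x_3 enters.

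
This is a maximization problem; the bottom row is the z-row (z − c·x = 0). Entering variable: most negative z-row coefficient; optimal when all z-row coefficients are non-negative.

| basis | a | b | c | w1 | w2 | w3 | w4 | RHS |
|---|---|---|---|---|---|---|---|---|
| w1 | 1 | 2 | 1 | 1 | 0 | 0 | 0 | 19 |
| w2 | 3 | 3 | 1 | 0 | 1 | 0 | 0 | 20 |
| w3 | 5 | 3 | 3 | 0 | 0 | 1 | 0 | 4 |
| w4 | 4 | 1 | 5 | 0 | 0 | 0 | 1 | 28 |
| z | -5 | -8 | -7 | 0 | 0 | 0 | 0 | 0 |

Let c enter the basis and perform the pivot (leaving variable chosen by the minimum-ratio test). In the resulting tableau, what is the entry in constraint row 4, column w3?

-5/3

Ratio test on column c — row 1: 19/1 = 19; row 2: 20/1 = 20; row 3: 4/3 = 4/3; row 4: 28/5 = 28/5. Minimum is 4/3 at row 3 (w3 leaves); pivot element 3.
Divide row 3 by 3; eliminate column c from the other rows.
Row 4 update in column w3: 0 − 5·(1/3) = -5/3.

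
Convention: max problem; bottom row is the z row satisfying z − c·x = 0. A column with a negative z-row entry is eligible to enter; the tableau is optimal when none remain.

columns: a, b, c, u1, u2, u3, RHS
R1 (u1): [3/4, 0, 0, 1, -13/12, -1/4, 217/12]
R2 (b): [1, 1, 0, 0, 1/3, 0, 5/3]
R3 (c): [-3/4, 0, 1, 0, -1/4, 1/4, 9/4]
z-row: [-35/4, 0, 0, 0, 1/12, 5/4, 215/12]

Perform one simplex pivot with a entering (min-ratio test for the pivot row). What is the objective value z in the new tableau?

Ratio test on column a — row 1: (217/12)/(3/4) = 217/9; row 2: (5/3)/1 = 5/3; row 3: entry -3/4 ≤ 0. Minimum is 5/3 at row 2 (b leaves); pivot element 1.
Pivot on row 2; the z-row RHS becomes 215/12 − (-35/4)·(5/3) = 65/2.

65/2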